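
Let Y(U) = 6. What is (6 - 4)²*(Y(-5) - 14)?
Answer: -32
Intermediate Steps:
(6 - 4)²*(Y(-5) - 14) = (6 - 4)²*(6 - 14) = 2²*(-8) = 4*(-8) = -32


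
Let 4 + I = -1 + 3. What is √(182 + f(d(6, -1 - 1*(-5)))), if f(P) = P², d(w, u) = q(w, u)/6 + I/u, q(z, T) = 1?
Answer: √1639/3 ≈ 13.495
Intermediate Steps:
I = -2 (I = -4 + (-1 + 3) = -4 + 2 = -2)
d(w, u) = ⅙ - 2/u (d(w, u) = 1/6 - 2/u = 1*(⅙) - 2/u = ⅙ - 2/u)
√(182 + f(d(6, -1 - 1*(-5)))) = √(182 + ((-12 + (-1 - 1*(-5)))/(6*(-1 - 1*(-5))))²) = √(182 + ((-12 + (-1 + 5))/(6*(-1 + 5)))²) = √(182 + ((⅙)*(-12 + 4)/4)²) = √(182 + ((⅙)*(¼)*(-8))²) = √(182 + (-⅓)²) = √(182 + ⅑) = √(1639/9) = √1639/3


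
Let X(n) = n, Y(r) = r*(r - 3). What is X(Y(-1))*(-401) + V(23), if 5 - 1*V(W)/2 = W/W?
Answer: -1596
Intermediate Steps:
Y(r) = r*(-3 + r)
V(W) = 8 (V(W) = 10 - 2*W/W = 10 - 2*1 = 10 - 2 = 8)
X(Y(-1))*(-401) + V(23) = -(-3 - 1)*(-401) + 8 = -1*(-4)*(-401) + 8 = 4*(-401) + 8 = -1604 + 8 = -1596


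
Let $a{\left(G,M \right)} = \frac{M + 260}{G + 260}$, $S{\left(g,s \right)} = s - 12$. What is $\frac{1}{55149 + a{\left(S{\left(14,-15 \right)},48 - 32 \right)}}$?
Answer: $\frac{233}{12849993} \approx 1.8132 \cdot 10^{-5}$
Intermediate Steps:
$S{\left(g,s \right)} = -12 + s$
$a{\left(G,M \right)} = \frac{260 + M}{260 + G}$
$\frac{1}{55149 + a{\left(S{\left(14,-15 \right)},48 - 32 \right)}} = \frac{1}{55149 + \frac{260 + \left(48 - 32\right)}{260 - 27}} = \frac{1}{55149 + \frac{260 + 16}{233}} = \frac{1}{55149 + \frac{1}{233} \cdot 276} = \frac{1}{55149 + \frac{276}{233}} = \frac{1}{\frac{12849993}{233}} = \frac{233}{12849993}$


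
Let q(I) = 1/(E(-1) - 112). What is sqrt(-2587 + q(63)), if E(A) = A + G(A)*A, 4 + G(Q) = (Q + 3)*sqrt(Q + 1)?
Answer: 8*I*sqrt(480254)/109 ≈ 50.863*I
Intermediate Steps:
G(Q) = -4 + sqrt(1 + Q)*(3 + Q) (G(Q) = -4 + (Q + 3)*sqrt(Q + 1) = -4 + (3 + Q)*sqrt(1 + Q) = -4 + sqrt(1 + Q)*(3 + Q))
E(A) = A + A*(-4 + 3*sqrt(1 + A) + A*sqrt(1 + A)) (E(A) = A + (-4 + 3*sqrt(1 + A) + A*sqrt(1 + A))*A = A + A*(-4 + 3*sqrt(1 + A) + A*sqrt(1 + A)))
q(I) = -1/109 (q(I) = 1/(-(-3 + 3*sqrt(1 - 1) - sqrt(1 - 1)) - 112) = 1/(-(-3 + 3*sqrt(0) - sqrt(0)) - 112) = 1/(-(-3 + 3*0 - 1*0) - 112) = 1/(-(-3 + 0 + 0) - 112) = 1/(-1*(-3) - 112) = 1/(3 - 112) = 1/(-109) = -1/109)
sqrt(-2587 + q(63)) = sqrt(-2587 - 1/109) = sqrt(-281984/109) = 8*I*sqrt(480254)/109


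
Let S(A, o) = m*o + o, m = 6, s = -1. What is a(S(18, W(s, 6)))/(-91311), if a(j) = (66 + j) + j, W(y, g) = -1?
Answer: -52/91311 ≈ -0.00056948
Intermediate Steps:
S(A, o) = 7*o (S(A, o) = 6*o + o = 7*o)
a(j) = 66 + 2*j
a(S(18, W(s, 6)))/(-91311) = (66 + 2*(7*(-1)))/(-91311) = (66 + 2*(-7))*(-1/91311) = (66 - 14)*(-1/91311) = 52*(-1/91311) = -52/91311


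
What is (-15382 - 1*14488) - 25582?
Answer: -55452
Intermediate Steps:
(-15382 - 1*14488) - 25582 = (-15382 - 14488) - 25582 = -29870 - 25582 = -55452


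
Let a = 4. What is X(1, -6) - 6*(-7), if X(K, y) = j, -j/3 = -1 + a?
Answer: 33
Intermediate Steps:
j = -9 (j = -3*(-1 + 4) = -3*3 = -9)
X(K, y) = -9
X(1, -6) - 6*(-7) = -9 - 6*(-7) = -9 + 42 = 33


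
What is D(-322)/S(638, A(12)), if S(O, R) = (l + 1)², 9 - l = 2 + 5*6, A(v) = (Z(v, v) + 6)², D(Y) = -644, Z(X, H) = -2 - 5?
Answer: -161/121 ≈ -1.3306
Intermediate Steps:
Z(X, H) = -7
A(v) = 1 (A(v) = (-7 + 6)² = (-1)² = 1)
l = -23 (l = 9 - (2 + 5*6) = 9 - (2 + 30) = 9 - 1*32 = 9 - 32 = -23)
S(O, R) = 484 (S(O, R) = (-23 + 1)² = (-22)² = 484)
D(-322)/S(638, A(12)) = -644/484 = -644*1/484 = -161/121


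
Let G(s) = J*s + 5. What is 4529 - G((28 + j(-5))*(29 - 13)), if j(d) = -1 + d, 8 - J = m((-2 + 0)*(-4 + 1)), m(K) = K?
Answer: 3820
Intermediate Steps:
J = 2 (J = 8 - (-2 + 0)*(-4 + 1) = 8 - (-2)*(-3) = 8 - 1*6 = 8 - 6 = 2)
G(s) = 5 + 2*s (G(s) = 2*s + 5 = 5 + 2*s)
4529 - G((28 + j(-5))*(29 - 13)) = 4529 - (5 + 2*((28 + (-1 - 5))*(29 - 13))) = 4529 - (5 + 2*((28 - 6)*16)) = 4529 - (5 + 2*(22*16)) = 4529 - (5 + 2*352) = 4529 - (5 + 704) = 4529 - 1*709 = 4529 - 709 = 3820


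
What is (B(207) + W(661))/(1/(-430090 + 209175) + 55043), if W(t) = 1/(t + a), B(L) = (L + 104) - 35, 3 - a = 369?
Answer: 3597424043/717429636296 ≈ 0.0050143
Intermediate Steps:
a = -366 (a = 3 - 1*369 = 3 - 369 = -366)
B(L) = 69 + L (B(L) = (104 + L) - 35 = 69 + L)
W(t) = 1/(-366 + t) (W(t) = 1/(t - 366) = 1/(-366 + t))
(B(207) + W(661))/(1/(-430090 + 209175) + 55043) = ((69 + 207) + 1/(-366 + 661))/(1/(-430090 + 209175) + 55043) = (276 + 1/295)/(1/(-220915) + 55043) = (276 + 1/295)/(-1/220915 + 55043) = 81421/(295*(12159824344/220915)) = (81421/295)*(220915/12159824344) = 3597424043/717429636296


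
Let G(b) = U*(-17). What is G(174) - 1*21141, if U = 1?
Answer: -21158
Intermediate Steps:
G(b) = -17 (G(b) = 1*(-17) = -17)
G(174) - 1*21141 = -17 - 1*21141 = -17 - 21141 = -21158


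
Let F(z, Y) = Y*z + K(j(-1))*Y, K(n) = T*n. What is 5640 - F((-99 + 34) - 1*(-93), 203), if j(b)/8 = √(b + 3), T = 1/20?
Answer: -44 - 406*√2/5 ≈ -158.83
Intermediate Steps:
T = 1/20 ≈ 0.050000
j(b) = 8*√(3 + b) (j(b) = 8*√(b + 3) = 8*√(3 + b))
K(n) = n/20
F(z, Y) = Y*z + 2*Y*√2/5 (F(z, Y) = Y*z + ((8*√(3 - 1))/20)*Y = Y*z + ((8*√2)/20)*Y = Y*z + (2*√2/5)*Y = Y*z + 2*Y*√2/5)
5640 - F((-99 + 34) - 1*(-93), 203) = 5640 - 203*(2*√2 + 5*((-99 + 34) - 1*(-93)))/5 = 5640 - 203*(2*√2 + 5*(-65 + 93))/5 = 5640 - 203*(2*√2 + 5*28)/5 = 5640 - 203*(2*√2 + 140)/5 = 5640 - 203*(140 + 2*√2)/5 = 5640 - (5684 + 406*√2/5) = 5640 + (-5684 - 406*√2/5) = -44 - 406*√2/5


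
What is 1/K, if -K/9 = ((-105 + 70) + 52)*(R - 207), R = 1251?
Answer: -1/159732 ≈ -6.2605e-6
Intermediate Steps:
K = -159732 (K = -9*((-105 + 70) + 52)*(1251 - 207) = -9*(-35 + 52)*1044 = -153*1044 = -9*17748 = -159732)
1/K = 1/(-159732) = -1/159732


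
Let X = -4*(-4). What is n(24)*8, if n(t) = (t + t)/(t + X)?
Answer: 48/5 ≈ 9.6000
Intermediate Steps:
X = 16
n(t) = 2*t/(16 + t) (n(t) = (t + t)/(t + 16) = (2*t)/(16 + t) = 2*t/(16 + t))
n(24)*8 = (2*24/(16 + 24))*8 = (2*24/40)*8 = (2*24*(1/40))*8 = (6/5)*8 = 48/5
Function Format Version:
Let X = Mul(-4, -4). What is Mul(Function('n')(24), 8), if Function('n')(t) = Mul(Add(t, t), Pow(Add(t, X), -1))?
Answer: Rational(48, 5) ≈ 9.6000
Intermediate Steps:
X = 16
Function('n')(t) = Mul(2, t, Pow(Add(16, t), -1)) (Function('n')(t) = Mul(Add(t, t), Pow(Add(t, 16), -1)) = Mul(Mul(2, t), Pow(Add(16, t), -1)) = Mul(2, t, Pow(Add(16, t), -1)))
Mul(Function('n')(24), 8) = Mul(Mul(2, 24, Pow(Add(16, 24), -1)), 8) = Mul(Mul(2, 24, Pow(40, -1)), 8) = Mul(Mul(2, 24, Rational(1, 40)), 8) = Mul(Rational(6, 5), 8) = Rational(48, 5)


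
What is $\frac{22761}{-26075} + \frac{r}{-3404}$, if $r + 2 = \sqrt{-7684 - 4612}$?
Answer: $- \frac{38713147}{44379650} - \frac{i \sqrt{3074}}{1702} \approx -0.87232 - 0.032576 i$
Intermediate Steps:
$r = -2 + 2 i \sqrt{3074}$ ($r = -2 + \sqrt{-7684 - 4612} = -2 + \sqrt{-12296} = -2 + 2 i \sqrt{3074} \approx -2.0 + 110.89 i$)
$\frac{22761}{-26075} + \frac{r}{-3404} = \frac{22761}{-26075} + \frac{-2 + 2 i \sqrt{3074}}{-3404} = 22761 \left(- \frac{1}{26075}\right) + \left(-2 + 2 i \sqrt{3074}\right) \left(- \frac{1}{3404}\right) = - \frac{22761}{26075} + \left(\frac{1}{1702} - \frac{i \sqrt{3074}}{1702}\right) = - \frac{38713147}{44379650} - \frac{i \sqrt{3074}}{1702}$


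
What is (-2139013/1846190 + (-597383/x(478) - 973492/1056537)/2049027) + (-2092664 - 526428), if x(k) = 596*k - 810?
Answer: -743425309976548992168266444869/283848364664838091356795 ≈ -2.6191e+6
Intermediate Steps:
x(k) = -810 + 596*k
(-2139013/1846190 + (-597383/x(478) - 973492/1056537)/2049027) + (-2092664 - 526428) = (-2139013/1846190 + (-597383/(-810 + 596*478) - 973492/1056537)/2049027) + (-2092664 - 526428) = (-2139013*1/1846190 + (-597383/(-810 + 284888) - 973492*1/1056537)*(1/2049027)) - 2619092 = (-2139013/1846190 + (-597383/284078 - 973492/1056537)*(1/2049027)) - 2619092 = (-2139013/1846190 - 907704903047/300138917886*1/2049027) - 2619092 = (-2139013/1846190 - 907704903047/614992746499196922) - 2619092 = -328869788865800415514729/283848364664838091356795 - 2619092 = -743425309976548992168266444869/283848364664838091356795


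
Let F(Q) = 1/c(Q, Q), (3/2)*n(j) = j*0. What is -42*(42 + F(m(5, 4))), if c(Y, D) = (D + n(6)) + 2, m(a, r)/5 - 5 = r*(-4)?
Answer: -93450/53 ≈ -1763.2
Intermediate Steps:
m(a, r) = 25 - 20*r (m(a, r) = 25 + 5*(r*(-4)) = 25 + 5*(-4*r) = 25 - 20*r)
n(j) = 0 (n(j) = 2*(j*0)/3 = (⅔)*0 = 0)
c(Y, D) = 2 + D (c(Y, D) = (D + 0) + 2 = D + 2 = 2 + D)
F(Q) = 1/(2 + Q)
-42*(42 + F(m(5, 4))) = -42*(42 + 1/(2 + (25 - 20*4))) = -42*(42 + 1/(2 + (25 - 80))) = -42*(42 + 1/(2 - 55)) = -42*(42 + 1/(-53)) = -42*(42 - 1/53) = -42*2225/53 = -93450/53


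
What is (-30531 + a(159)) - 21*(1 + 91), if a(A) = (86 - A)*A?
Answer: -44070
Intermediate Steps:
a(A) = A*(86 - A)
(-30531 + a(159)) - 21*(1 + 91) = (-30531 + 159*(86 - 1*159)) - 21*(1 + 91) = (-30531 + 159*(86 - 159)) - 21*92 = (-30531 + 159*(-73)) - 1932 = (-30531 - 11607) - 1932 = -42138 - 1932 = -44070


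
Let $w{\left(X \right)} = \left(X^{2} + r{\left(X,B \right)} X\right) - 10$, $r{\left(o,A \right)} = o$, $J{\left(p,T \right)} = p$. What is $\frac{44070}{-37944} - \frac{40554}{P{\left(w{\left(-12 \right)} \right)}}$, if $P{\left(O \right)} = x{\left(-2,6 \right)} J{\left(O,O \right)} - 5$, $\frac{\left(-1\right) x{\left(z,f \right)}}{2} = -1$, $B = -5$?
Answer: $- \frac{260510591}{3484524} \approx -74.762$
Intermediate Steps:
$x{\left(z,f \right)} = 2$ ($x{\left(z,f \right)} = \left(-2\right) \left(-1\right) = 2$)
$w{\left(X \right)} = -10 + 2 X^{2}$ ($w{\left(X \right)} = \left(X^{2} + X X\right) - 10 = \left(X^{2} + X^{2}\right) - 10 = 2 X^{2} - 10 = -10 + 2 X^{2}$)
$P{\left(O \right)} = -5 + 2 O$ ($P{\left(O \right)} = 2 O - 5 = -5 + 2 O$)
$\frac{44070}{-37944} - \frac{40554}{P{\left(w{\left(-12 \right)} \right)}} = \frac{44070}{-37944} - \frac{40554}{-5 + 2 \left(-10 + 2 \left(-12\right)^{2}\right)} = 44070 \left(- \frac{1}{37944}\right) - \frac{40554}{-5 + 2 \left(-10 + 2 \cdot 144\right)} = - \frac{7345}{6324} - \frac{40554}{-5 + 2 \left(-10 + 288\right)} = - \frac{7345}{6324} - \frac{40554}{-5 + 2 \cdot 278} = - \frac{7345}{6324} - \frac{40554}{-5 + 556} = - \frac{7345}{6324} - \frac{40554}{551} = - \frac{260510591}{3484524}$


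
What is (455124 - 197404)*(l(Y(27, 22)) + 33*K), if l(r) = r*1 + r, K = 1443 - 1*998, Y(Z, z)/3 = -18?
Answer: 3756784440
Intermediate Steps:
Y(Z, z) = -54 (Y(Z, z) = 3*(-18) = -54)
K = 445 (K = 1443 - 998 = 445)
l(r) = 2*r (l(r) = r + r = 2*r)
(455124 - 197404)*(l(Y(27, 22)) + 33*K) = (455124 - 197404)*(2*(-54) + 33*445) = 257720*(-108 + 14685) = 257720*14577 = 3756784440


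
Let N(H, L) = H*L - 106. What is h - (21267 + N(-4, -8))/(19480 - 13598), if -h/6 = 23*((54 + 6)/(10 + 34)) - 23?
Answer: -3479987/64702 ≈ -53.785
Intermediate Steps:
N(H, L) = -106 + H*L
h = -552/11 (h = -6*(23*((54 + 6)/(10 + 34)) - 23) = -6*(23*(60/44) - 23) = -6*(23*(60*(1/44)) - 23) = -6*(23*(15/11) - 23) = -6*(345/11 - 23) = -6*92/11 = -552/11 ≈ -50.182)
h - (21267 + N(-4, -8))/(19480 - 13598) = -552/11 - (21267 + (-106 - 4*(-8)))/(19480 - 13598) = -552/11 - (21267 + (-106 + 32))/5882 = -552/11 - (21267 - 74)/5882 = -552/11 - 21193/5882 = -3479987/64702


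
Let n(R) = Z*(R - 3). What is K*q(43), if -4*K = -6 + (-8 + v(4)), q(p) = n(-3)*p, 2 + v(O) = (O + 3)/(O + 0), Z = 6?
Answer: -22059/4 ≈ -5514.8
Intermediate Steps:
n(R) = -18 + 6*R (n(R) = 6*(R - 3) = 6*(-3 + R) = -18 + 6*R)
v(O) = -2 + (3 + O)/O (v(O) = -2 + (O + 3)/(O + 0) = -2 + (3 + O)/O)
q(p) = -36*p (q(p) = (-18 + 6*(-3))*p = (-18 - 18)*p = -36*p)
K = 57/16 (K = -(-6 + (-8 + (3 - 1*4)/4))/4 = -(-6 + (-8 + (3 - 4)/4))/4 = -(-6 + (-8 + (1/4)*(-1)))/4 = -(-6 + (-8 - 1/4))/4 = -(-6 - 33/4)/4 = -1/4*(-57/4) = 57/16 ≈ 3.5625)
K*q(43) = 57*(-36*43)/16 = (57/16)*(-1548) = -22059/4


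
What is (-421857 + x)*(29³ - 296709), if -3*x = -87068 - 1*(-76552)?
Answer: 341776577600/3 ≈ 1.1393e+11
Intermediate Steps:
x = 10516/3 (x = -(-87068 - 1*(-76552))/3 = -(-87068 + 76552)/3 = -⅓*(-10516) = 10516/3 ≈ 3505.3)
(-421857 + x)*(29³ - 296709) = (-421857 + 10516/3)*(29³ - 296709) = -1255055*(24389 - 296709)/3 = -1255055/3*(-272320) = 341776577600/3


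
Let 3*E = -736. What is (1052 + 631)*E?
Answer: -412896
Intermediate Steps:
E = -736/3 (E = (⅓)*(-736) = -736/3 ≈ -245.33)
(1052 + 631)*E = (1052 + 631)*(-736/3) = 1683*(-736/3) = -412896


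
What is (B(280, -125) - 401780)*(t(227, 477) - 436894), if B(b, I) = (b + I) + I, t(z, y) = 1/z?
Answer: 39843530939750/227 ≈ 1.7552e+11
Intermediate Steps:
B(b, I) = b + 2*I (B(b, I) = (I + b) + I = b + 2*I)
(B(280, -125) - 401780)*(t(227, 477) - 436894) = ((280 + 2*(-125)) - 401780)*(1/227 - 436894) = ((280 - 250) - 401780)*(1/227 - 436894) = (30 - 401780)*(-99174937/227) = -401750*(-99174937/227) = 39843530939750/227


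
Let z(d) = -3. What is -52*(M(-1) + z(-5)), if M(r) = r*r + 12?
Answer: -520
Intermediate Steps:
M(r) = 12 + r**2 (M(r) = r**2 + 12 = 12 + r**2)
-52*(M(-1) + z(-5)) = -52*((12 + (-1)**2) - 3) = -52*((12 + 1) - 3) = -52*(13 - 3) = -52*10 = -520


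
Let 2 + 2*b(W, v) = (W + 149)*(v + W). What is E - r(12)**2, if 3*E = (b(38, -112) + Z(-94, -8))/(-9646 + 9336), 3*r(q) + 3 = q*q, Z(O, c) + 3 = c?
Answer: -2047439/930 ≈ -2201.5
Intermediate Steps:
Z(O, c) = -3 + c
b(W, v) = -1 + (149 + W)*(W + v)/2 (b(W, v) = -1 + ((W + 149)*(v + W))/2 = -1 + ((149 + W)*(W + v))/2 = -1 + (149 + W)*(W + v)/2)
r(q) = -1 + q**2/3 (r(q) = -1 + (q*q)/3 = -1 + q**2/3)
E = 6931/930 (E = (((-1 + (1/2)*38**2 + (149/2)*38 + (149/2)*(-112) + (1/2)*38*(-112)) + (-3 - 8))/(-9646 + 9336))/3 = (((-1 + (1/2)*1444 + 2831 - 8344 - 2128) - 11)/(-310))/3 = (((-1 + 722 + 2831 - 8344 - 2128) - 11)*(-1/310))/3 = ((-6920 - 11)*(-1/310))/3 = (-6931*(-1/310))/3 = (1/3)*(6931/310) = 6931/930 ≈ 7.4527)
E - r(12)**2 = 6931/930 - (-1 + (1/3)*12**2)**2 = 6931/930 - (-1 + (1/3)*144)**2 = 6931/930 - (-1 + 48)**2 = 6931/930 - 1*47**2 = 6931/930 - 1*2209 = 6931/930 - 2209 = -2047439/930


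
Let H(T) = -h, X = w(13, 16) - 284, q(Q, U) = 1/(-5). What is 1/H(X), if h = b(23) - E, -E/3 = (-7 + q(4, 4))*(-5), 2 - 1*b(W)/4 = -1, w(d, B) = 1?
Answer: -1/120 ≈ -0.0083333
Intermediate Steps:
b(W) = 12 (b(W) = 8 - 4*(-1) = 8 + 4 = 12)
q(Q, U) = -⅕
E = -108 (E = -3*(-7 - ⅕)*(-5) = -(-108)*(-5)/5 = -3*36 = -108)
X = -283 (X = 1 - 284 = -283)
h = 120 (h = 12 - 1*(-108) = 12 + 108 = 120)
H(T) = -120 (H(T) = -1*120 = -120)
1/H(X) = 1/(-120) = -1/120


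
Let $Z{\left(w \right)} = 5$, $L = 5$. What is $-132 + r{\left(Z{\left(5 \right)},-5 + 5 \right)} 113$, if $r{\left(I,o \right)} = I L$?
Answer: $2693$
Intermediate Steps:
$r{\left(I,o \right)} = 5 I$ ($r{\left(I,o \right)} = I 5 = 5 I$)
$-132 + r{\left(Z{\left(5 \right)},-5 + 5 \right)} 113 = -132 + 5 \cdot 5 \cdot 113 = -132 + 25 \cdot 113 = -132 + 2825 = 2693$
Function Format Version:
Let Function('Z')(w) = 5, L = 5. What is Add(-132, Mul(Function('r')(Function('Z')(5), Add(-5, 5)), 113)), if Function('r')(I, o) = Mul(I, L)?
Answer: 2693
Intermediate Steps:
Function('r')(I, o) = Mul(5, I) (Function('r')(I, o) = Mul(I, 5) = Mul(5, I))
Add(-132, Mul(Function('r')(Function('Z')(5), Add(-5, 5)), 113)) = Add(-132, Mul(Mul(5, 5), 113)) = Add(-132, Mul(25, 113)) = Add(-132, 2825) = 2693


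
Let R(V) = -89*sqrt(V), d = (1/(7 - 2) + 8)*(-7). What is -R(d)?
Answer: 89*I*sqrt(1435)/5 ≈ 674.29*I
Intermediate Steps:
d = -287/5 (d = (1/5 + 8)*(-7) = (41/5)*(-7) = -287/5 ≈ -57.400)
-R(d) = -(-89)*sqrt(-287/5) = -(-89)*I*sqrt(1435)/5 = 89*I*sqrt(1435)/5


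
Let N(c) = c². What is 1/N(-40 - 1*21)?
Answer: 1/3721 ≈ 0.00026874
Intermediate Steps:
1/N(-40 - 1*21) = 1/((-40 - 1*21)²) = 1/((-40 - 21)²) = 1/((-61)²) = 1/3721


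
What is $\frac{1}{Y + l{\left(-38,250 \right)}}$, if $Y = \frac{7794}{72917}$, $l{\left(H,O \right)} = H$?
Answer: $- \frac{72917}{2763052} \approx -0.02639$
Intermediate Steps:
$Y = \frac{7794}{72917}$ ($Y = 7794 \cdot \frac{1}{72917} = \frac{7794}{72917} \approx 0.10689$)
$\frac{1}{Y + l{\left(-38,250 \right)}} = \frac{1}{\frac{7794}{72917} - 38} = \frac{1}{- \frac{2763052}{72917}} = - \frac{72917}{2763052}$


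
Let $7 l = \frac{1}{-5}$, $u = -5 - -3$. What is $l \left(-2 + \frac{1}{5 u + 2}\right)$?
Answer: $\frac{17}{280} \approx 0.060714$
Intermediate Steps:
$u = -2$ ($u = -5 + 3 = -2$)
$l = - \frac{1}{35}$ ($l = \frac{1}{7 \left(-5\right)} = \frac{1}{7} \left(- \frac{1}{5}\right) = - \frac{1}{35} \approx -0.028571$)
$l \left(-2 + \frac{1}{5 u + 2}\right) = - \frac{-2 + \frac{1}{5 \left(-2\right) + 2}}{35} = - \frac{-2 + \frac{1}{-10 + 2}}{35} = - \frac{-2 + \frac{1}{-8}}{35} = - \frac{-2 - \frac{1}{8}}{35} = \left(- \frac{1}{35}\right) \left(- \frac{17}{8}\right) = \frac{17}{280}$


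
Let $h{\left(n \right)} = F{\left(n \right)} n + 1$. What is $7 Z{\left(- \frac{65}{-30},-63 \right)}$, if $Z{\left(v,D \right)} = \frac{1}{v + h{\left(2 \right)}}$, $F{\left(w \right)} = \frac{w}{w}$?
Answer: $\frac{42}{31} \approx 1.3548$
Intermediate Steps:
$F{\left(w \right)} = 1$
$h{\left(n \right)} = 1 + n$ ($h{\left(n \right)} = 1 n + 1 = n + 1 = 1 + n$)
$Z{\left(v,D \right)} = \frac{1}{3 + v}$ ($Z{\left(v,D \right)} = \frac{1}{v + \left(1 + 2\right)} = \frac{1}{v + 3} = \frac{1}{3 + v}$)
$7 Z{\left(- \frac{65}{-30},-63 \right)} = \frac{7}{3 - \frac{65}{-30}} = \frac{7}{3 - - \frac{13}{6}} = \frac{7}{3 + \frac{13}{6}} = \frac{7}{\frac{31}{6}} = 7 \cdot \frac{6}{31} = \frac{42}{31}$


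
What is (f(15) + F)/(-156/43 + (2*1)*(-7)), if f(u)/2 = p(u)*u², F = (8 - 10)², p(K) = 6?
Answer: -58136/379 ≈ -153.39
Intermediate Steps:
F = 4 (F = (-2)² = 4)
f(u) = 12*u² (f(u) = 2*(6*u²) = 12*u²)
(f(15) + F)/(-156/43 + (2*1)*(-7)) = (12*15² + 4)/(-156/43 + (2*1)*(-7)) = (12*225 + 4)/(-156*1/43 + 2*(-7)) = (2700 + 4)/(-156/43 - 14) = 2704/(-758/43) = 2704*(-43/758) = -58136/379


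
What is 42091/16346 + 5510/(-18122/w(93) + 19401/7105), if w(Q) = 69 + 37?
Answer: -269391424673/8926910212 ≈ -30.177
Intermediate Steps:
w(Q) = 106
42091/16346 + 5510/(-18122/w(93) + 19401/7105) = 42091/16346 + 5510/(-18122/106 + 19401/7105) = 42091*(1/16346) + 5510/(-18122*1/106 + 19401*(1/7105)) = 42091/16346 + 5510/(-9061/53 + 669/245) = 42091/16346 + 5510/(-2184488/12985) = 42091/16346 + 5510*(-12985/2184488) = 42091/16346 - 35773675/1092244 = -269391424673/8926910212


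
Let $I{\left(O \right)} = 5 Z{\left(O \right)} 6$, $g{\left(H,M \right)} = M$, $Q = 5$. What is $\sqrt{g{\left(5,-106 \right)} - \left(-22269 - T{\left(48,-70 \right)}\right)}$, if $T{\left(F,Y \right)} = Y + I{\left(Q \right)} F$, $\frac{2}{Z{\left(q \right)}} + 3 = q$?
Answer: $\sqrt{23533} \approx 153.4$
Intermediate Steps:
$Z{\left(q \right)} = \frac{2}{-3 + q}$
$I{\left(O \right)} = \frac{60}{-3 + O}$ ($I{\left(O \right)} = 5 \frac{2}{-3 + O} 6 = \frac{10}{-3 + O} 6 = \frac{60}{-3 + O}$)
$T{\left(F,Y \right)} = Y + 30 F$ ($T{\left(F,Y \right)} = Y + \frac{60}{-3 + 5} F = Y + \frac{60}{2} F = Y + 60 \cdot \frac{1}{2} F = Y + 30 F$)
$\sqrt{g{\left(5,-106 \right)} - \left(-22269 - T{\left(48,-70 \right)}\right)} = \sqrt{-106 + \left(\left(\left(-70 + 30 \cdot 48\right) + 1967\right) - -20302\right)} = \sqrt{-106 + \left(\left(\left(-70 + 1440\right) + 1967\right) + 20302\right)} = \sqrt{-106 + \left(\left(1370 + 1967\right) + 20302\right)} = \sqrt{-106 + \left(3337 + 20302\right)} = \sqrt{-106 + 23639} = \sqrt{23533}$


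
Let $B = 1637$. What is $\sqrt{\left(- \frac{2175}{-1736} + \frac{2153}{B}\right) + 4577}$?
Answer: $\frac{29 \sqrt{10994243059086}}{1420916} \approx 67.672$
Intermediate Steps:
$\sqrt{\left(- \frac{2175}{-1736} + \frac{2153}{B}\right) + 4577} = \sqrt{\left(- \frac{2175}{-1736} + \frac{2153}{1637}\right) + 4577} = \sqrt{\left(\left(-2175\right) \left(- \frac{1}{1736}\right) + 2153 \cdot \frac{1}{1637}\right) + 4577} = \sqrt{\left(\frac{2175}{1736} + \frac{2153}{1637}\right) + 4577} = \sqrt{\frac{7298083}{2841832} + 4577} = \sqrt{\frac{13014363147}{2841832}} = \frac{29 \sqrt{10994243059086}}{1420916}$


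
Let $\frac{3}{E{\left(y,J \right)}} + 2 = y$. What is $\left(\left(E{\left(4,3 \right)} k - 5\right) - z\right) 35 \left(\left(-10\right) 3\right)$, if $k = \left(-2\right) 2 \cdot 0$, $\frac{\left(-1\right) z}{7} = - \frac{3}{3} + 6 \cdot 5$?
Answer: $-207900$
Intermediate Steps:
$E{\left(y,J \right)} = \frac{3}{-2 + y}$
$z = -203$ ($z = - 7 \left(- \frac{3}{3} + 6 \cdot 5\right) = - 7 \left(\left(-3\right) \frac{1}{3} + 30\right) = - 7 \left(-1 + 30\right) = \left(-7\right) 29 = -203$)
$k = 0$ ($k = \left(-4\right) 0 = 0$)
$\left(\left(E{\left(4,3 \right)} k - 5\right) - z\right) 35 \left(\left(-10\right) 3\right) = \left(\left(\frac{3}{-2 + 4} \cdot 0 - 5\right) - -203\right) 35 \left(\left(-10\right) 3\right) = \left(\left(\frac{3}{2} \cdot 0 - 5\right) + 203\right) 35 \left(-30\right) = \left(\left(0 - 5\right) + 203\right) 35 \left(-30\right) = \left(-5 + 203\right) 35 \left(-30\right) = 198 \cdot 35 \left(-30\right) = 6930 \left(-30\right) = -207900$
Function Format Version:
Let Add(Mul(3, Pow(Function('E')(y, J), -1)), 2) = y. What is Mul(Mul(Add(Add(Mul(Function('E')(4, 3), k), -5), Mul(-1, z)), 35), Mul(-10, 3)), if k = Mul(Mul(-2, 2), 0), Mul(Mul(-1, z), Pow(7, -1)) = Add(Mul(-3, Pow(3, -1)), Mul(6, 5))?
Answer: -207900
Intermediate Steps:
Function('E')(y, J) = Mul(3, Pow(Add(-2, y), -1))
z = -203 (z = Mul(-7, Add(Mul(-3, Pow(3, -1)), Mul(6, 5))) = Mul(-7, Add(Mul(-3, Rational(1, 3)), 30)) = Mul(-7, Add(-1, 30)) = Mul(-7, 29) = -203)
k = 0 (k = Mul(-4, 0) = 0)
Mul(Mul(Add(Add(Mul(Function('E')(4, 3), k), -5), Mul(-1, z)), 35), Mul(-10, 3)) = Mul(Mul(Add(Add(Mul(Mul(3, Pow(Add(-2, 4), -1)), 0), -5), Mul(-1, -203)), 35), Mul(-10, 3)) = Mul(Mul(Add(Add(Mul(Mul(3, Pow(2, -1)), 0), -5), 203), 35), -30) = Mul(Mul(Add(Add(Mul(Mul(3, Rational(1, 2)), 0), -5), 203), 35), -30) = Mul(Mul(Add(Add(Mul(Rational(3, 2), 0), -5), 203), 35), -30) = Mul(Mul(Add(Add(0, -5), 203), 35), -30) = Mul(Mul(Add(-5, 203), 35), -30) = Mul(Mul(198, 35), -30) = Mul(6930, -30) = -207900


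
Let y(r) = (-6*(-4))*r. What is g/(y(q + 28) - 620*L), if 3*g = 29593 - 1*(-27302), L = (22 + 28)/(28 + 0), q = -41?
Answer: -132755/9934 ≈ -13.364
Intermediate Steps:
L = 25/14 (L = 50/28 = 50*(1/28) = 25/14 ≈ 1.7857)
g = 18965 (g = (29593 - 1*(-27302))/3 = (29593 + 27302)/3 = (⅓)*56895 = 18965)
y(r) = 24*r
g/(y(q + 28) - 620*L) = 18965/(24*(-41 + 28) - 620*25/14) = 18965/(24*(-13) - 7750/7) = 18965/(-312 - 7750/7) = 18965/(-9934/7) = 18965*(-7/9934) = -132755/9934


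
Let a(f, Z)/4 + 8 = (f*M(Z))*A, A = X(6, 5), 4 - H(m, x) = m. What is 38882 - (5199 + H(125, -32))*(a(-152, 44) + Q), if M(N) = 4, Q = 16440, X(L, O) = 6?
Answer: -9182766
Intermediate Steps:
H(m, x) = 4 - m
A = 6
a(f, Z) = -32 + 96*f (a(f, Z) = -32 + 4*((f*4)*6) = -32 + 4*((4*f)*6) = -32 + 4*(24*f) = -32 + 96*f)
38882 - (5199 + H(125, -32))*(a(-152, 44) + Q) = 38882 - (5199 + (4 - 1*125))*((-32 + 96*(-152)) + 16440) = 38882 - (5199 + (4 - 125))*((-32 - 14592) + 16440) = 38882 - (5199 - 121)*(-14624 + 16440) = 38882 - 5078*1816 = 38882 - 1*9221648 = 38882 - 9221648 = -9182766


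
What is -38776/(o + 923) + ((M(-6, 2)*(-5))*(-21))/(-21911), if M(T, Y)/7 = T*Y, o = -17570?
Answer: 996447476/364752417 ≈ 2.7318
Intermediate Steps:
M(T, Y) = 7*T*Y (M(T, Y) = 7*(T*Y) = 7*T*Y)
-38776/(o + 923) + ((M(-6, 2)*(-5))*(-21))/(-21911) = -38776/(-17570 + 923) + (((7*(-6)*2)*(-5))*(-21))/(-21911) = -38776/(-16647) + (-84*(-5)*(-21))*(-1/21911) = -38776*(-1/16647) + (420*(-21))*(-1/21911) = 38776/16647 - 8820*(-1/21911) = 38776/16647 + 8820/21911 = 996447476/364752417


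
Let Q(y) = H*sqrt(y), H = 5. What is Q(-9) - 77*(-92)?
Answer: 7084 + 15*I ≈ 7084.0 + 15.0*I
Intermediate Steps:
Q(y) = 5*sqrt(y)
Q(-9) - 77*(-92) = 5*sqrt(-9) - 77*(-92) = 5*(3*I) + 7084 = 15*I + 7084 = 7084 + 15*I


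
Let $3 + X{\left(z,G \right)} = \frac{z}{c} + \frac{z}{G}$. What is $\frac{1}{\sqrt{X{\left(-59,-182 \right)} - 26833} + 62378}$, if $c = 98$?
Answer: $\frac{39734786}{2478593575817} - \frac{7 i \sqrt{222231217}}{2478593575817} \approx 1.6031 \cdot 10^{-5} - 4.2101 \cdot 10^{-8} i$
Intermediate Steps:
$X{\left(z,G \right)} = -3 + \frac{z}{98} + \frac{z}{G}$ ($X{\left(z,G \right)} = -3 + \left(\frac{z}{98} + \frac{z}{G}\right) = -3 + \frac{z}{98} + \frac{z}{G}$)
$\frac{1}{\sqrt{X{\left(-59,-182 \right)} - 26833} + 62378} = \frac{1}{\sqrt{\left(-3 + \frac{1}{98} \left(-59\right) - \frac{59}{-182}\right) - 26833} + 62378} = \frac{1}{\sqrt{\left(-3 - \frac{59}{98} - - \frac{59}{182}\right) - 26833} + 62378} = \frac{1}{\sqrt{\left(-3 - \frac{59}{98} + \frac{59}{182}\right) - 26833} + 62378} = \frac{1}{\sqrt{- \frac{2088}{637} - 26833} + 62378} = \frac{1}{\sqrt{- \frac{17094709}{637}} + 62378} = \frac{1}{\frac{i \sqrt{222231217}}{91} + 62378} = \frac{1}{62378 + \frac{i \sqrt{222231217}}{91}}$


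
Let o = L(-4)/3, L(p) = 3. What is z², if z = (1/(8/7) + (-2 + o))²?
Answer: 1/4096 ≈ 0.00024414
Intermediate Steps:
o = 1 (o = 3/3 = 3*(⅓) = 1)
z = 1/64 (z = (1/(8/7) + (-2 + 1))² = (1/(8*(⅐)) - 1)² = (1/(8/7) - 1)² = (1*(7/8) - 1)² = (7/8 - 1)² = (-⅛)² = 1/64 ≈ 0.015625)
z² = (1/64)² = 1/4096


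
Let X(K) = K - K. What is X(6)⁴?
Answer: 0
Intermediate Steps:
X(K) = 0
X(6)⁴ = 0⁴ = 0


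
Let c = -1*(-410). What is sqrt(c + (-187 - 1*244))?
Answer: I*sqrt(21) ≈ 4.5826*I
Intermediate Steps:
c = 410
sqrt(c + (-187 - 1*244)) = sqrt(410 + (-187 - 1*244)) = sqrt(410 + (-187 - 244)) = sqrt(410 - 431) = sqrt(-21) = I*sqrt(21)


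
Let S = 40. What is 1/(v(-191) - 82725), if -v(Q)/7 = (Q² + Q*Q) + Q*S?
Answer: -1/539979 ≈ -1.8519e-6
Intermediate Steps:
v(Q) = -280*Q - 14*Q² (v(Q) = -7*((Q² + Q*Q) + Q*40) = -7*((Q² + Q²) + 40*Q) = -7*(2*Q² + 40*Q) = -280*Q - 14*Q²)
1/(v(-191) - 82725) = 1/(-14*(-191)*(20 - 191) - 82725) = 1/(-14*(-191)*(-171) - 82725) = 1/(-457254 - 82725) = 1/(-539979) = -1/539979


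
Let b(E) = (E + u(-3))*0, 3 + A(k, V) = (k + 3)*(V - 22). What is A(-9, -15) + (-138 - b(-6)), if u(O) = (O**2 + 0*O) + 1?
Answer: 81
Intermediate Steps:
u(O) = 1 + O**2 (u(O) = (O**2 + 0) + 1 = O**2 + 1 = 1 + O**2)
A(k, V) = -3 + (-22 + V)*(3 + k) (A(k, V) = -3 + (k + 3)*(V - 22) = -3 + (3 + k)*(-22 + V) = -3 + (-22 + V)*(3 + k))
b(E) = 0 (b(E) = (E + (1 + (-3)**2))*0 = (E + (1 + 9))*0 = (E + 10)*0 = (10 + E)*0 = 0)
A(-9, -15) + (-138 - b(-6)) = (-69 - 22*(-9) + 3*(-15) - 15*(-9)) + (-138 - 1*0) = (-69 + 198 - 45 + 135) + (-138 + 0) = 219 - 138 = 81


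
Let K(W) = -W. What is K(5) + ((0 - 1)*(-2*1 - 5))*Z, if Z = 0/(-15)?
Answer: -5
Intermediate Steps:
Z = 0 (Z = 0*(-1/15) = 0)
K(5) + ((0 - 1)*(-2*1 - 5))*Z = -1*5 + ((0 - 1)*(-2*1 - 5))*0 = -5 - (-2 - 5)*0 = -5 - 1*(-7)*0 = -5 + 7*0 = -5 + 0 = -5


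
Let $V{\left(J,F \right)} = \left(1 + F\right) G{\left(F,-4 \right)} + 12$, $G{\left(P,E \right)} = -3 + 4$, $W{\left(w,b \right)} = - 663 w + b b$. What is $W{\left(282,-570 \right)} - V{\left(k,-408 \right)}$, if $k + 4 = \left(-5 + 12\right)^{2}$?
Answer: $138329$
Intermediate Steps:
$k = 45$ ($k = -4 + \left(-5 + 12\right)^{2} = -4 + 7^{2} = -4 + 49 = 45$)
$W{\left(w,b \right)} = b^{2} - 663 w$ ($W{\left(w,b \right)} = - 663 w + b^{2} = b^{2} - 663 w$)
$G{\left(P,E \right)} = 1$
$V{\left(J,F \right)} = 13 + F$ ($V{\left(J,F \right)} = \left(1 + F\right) 1 + 12 = \left(1 + F\right) + 12 = 13 + F$)
$W{\left(282,-570 \right)} - V{\left(k,-408 \right)} = \left(\left(-570\right)^{2} - 186966\right) - \left(13 - 408\right) = \left(324900 - 186966\right) - -395 = 137934 + 395 = 138329$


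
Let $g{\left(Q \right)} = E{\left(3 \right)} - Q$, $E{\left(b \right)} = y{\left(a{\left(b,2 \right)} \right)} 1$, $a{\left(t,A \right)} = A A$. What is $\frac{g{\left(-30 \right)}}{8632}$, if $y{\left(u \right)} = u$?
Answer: $\frac{17}{4316} \approx 0.0039388$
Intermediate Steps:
$a{\left(t,A \right)} = A^{2}$
$E{\left(b \right)} = 4$ ($E{\left(b \right)} = 2^{2} \cdot 1 = 4 \cdot 1 = 4$)
$g{\left(Q \right)} = 4 - Q$
$\frac{g{\left(-30 \right)}}{8632} = \frac{4 - -30}{8632} = \left(4 + 30\right) \frac{1}{8632} = 34 \cdot \frac{1}{8632} = \frac{17}{4316}$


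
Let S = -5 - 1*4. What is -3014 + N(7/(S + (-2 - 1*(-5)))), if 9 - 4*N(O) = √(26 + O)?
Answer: -12047/4 - √894/24 ≈ -3013.0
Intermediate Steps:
S = -9 (S = -5 - 4 = -9)
N(O) = 9/4 - √(26 + O)/4
-3014 + N(7/(S + (-2 - 1*(-5)))) = -3014 + (9/4 - √(26 + 7/(-9 + (-2 - 1*(-5))))/4) = -3014 + (9/4 - √(26 + 7/(-9 + (-2 + 5)))/4) = -3014 + (9/4 - √(26 + 7/(-9 + 3))/4) = -3014 + (9/4 - √(26 + 7/(-6))/4) = -3014 + (9/4 - √(26 + 7*(-⅙))/4) = -3014 + (9/4 - √(26 - 7/6)/4) = -3014 + (9/4 - √894/24) = -12047/4 - √894/24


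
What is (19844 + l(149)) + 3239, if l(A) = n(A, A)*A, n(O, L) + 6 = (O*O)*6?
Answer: 19869883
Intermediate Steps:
n(O, L) = -6 + 6*O² (n(O, L) = -6 + (O*O)*6 = -6 + O²*6 = -6 + 6*O²)
l(A) = A*(-6 + 6*A²) (l(A) = (-6 + 6*A²)*A = A*(-6 + 6*A²))
(19844 + l(149)) + 3239 = (19844 + 6*149*(-1 + 149²)) + 3239 = (19844 + 6*149*(-1 + 22201)) + 3239 = (19844 + 6*149*22200) + 3239 = (19844 + 19846800) + 3239 = 19866644 + 3239 = 19869883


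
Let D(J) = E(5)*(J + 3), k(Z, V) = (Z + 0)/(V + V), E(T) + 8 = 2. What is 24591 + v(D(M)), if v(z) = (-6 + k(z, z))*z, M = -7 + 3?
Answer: 24558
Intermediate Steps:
M = -4
E(T) = -6 (E(T) = -8 + 2 = -6)
k(Z, V) = Z/(2*V) (k(Z, V) = Z/((2*V)) = Z*(1/(2*V)) = Z/(2*V))
D(J) = -18 - 6*J (D(J) = -6*(J + 3) = -6*(3 + J) = -18 - 6*J)
v(z) = -11*z/2 (v(z) = (-6 + z/(2*z))*z = (-6 + 1/2)*z = -11*z/2)
24591 + v(D(M)) = 24591 - 11*(-18 - 6*(-4))/2 = 24591 - 11*(-18 + 24)/2 = 24591 - 11/2*6 = 24591 - 33 = 24558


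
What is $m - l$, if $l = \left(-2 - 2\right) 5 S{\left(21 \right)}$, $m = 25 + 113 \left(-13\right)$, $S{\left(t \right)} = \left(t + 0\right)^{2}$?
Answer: $7376$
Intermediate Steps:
$S{\left(t \right)} = t^{2}$
$m = -1444$ ($m = 25 - 1469 = -1444$)
$l = -8820$ ($l = \left(-2 - 2\right) 5 \cdot 21^{2} = \left(-2 - 2\right) 5 \cdot 441 = \left(-4\right) 5 \cdot 441 = \left(-20\right) 441 = -8820$)
$m - l = -1444 - -8820 = -1444 + 8820 = 7376$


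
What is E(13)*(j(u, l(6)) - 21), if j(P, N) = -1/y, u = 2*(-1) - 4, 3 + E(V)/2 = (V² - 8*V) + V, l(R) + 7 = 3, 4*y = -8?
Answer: -3075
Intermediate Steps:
y = -2 (y = (¼)*(-8) = -2)
l(R) = -4 (l(R) = -7 + 3 = -4)
E(V) = -6 - 14*V + 2*V² (E(V) = -6 + 2*((V² - 8*V) + V) = -6 + 2*(V² - 7*V) = -6 + (-14*V + 2*V²) = -6 - 14*V + 2*V²)
u = -6 (u = -2 - 4 = -6)
j(P, N) = ½ (j(P, N) = -1/(-2) = -1*(-½) = ½)
E(13)*(j(u, l(6)) - 21) = (-6 - 14*13 + 2*13²)*(½ - 21) = (-6 - 182 + 2*169)*(-41/2) = (-6 - 182 + 338)*(-41/2) = 150*(-41/2) = -3075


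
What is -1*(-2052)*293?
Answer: 601236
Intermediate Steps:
-1*(-2052)*293 = 2052*293 = 601236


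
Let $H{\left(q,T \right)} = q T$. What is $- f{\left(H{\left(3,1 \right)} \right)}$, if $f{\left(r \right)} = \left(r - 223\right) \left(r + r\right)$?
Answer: $1320$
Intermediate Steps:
$H{\left(q,T \right)} = T q$
$f{\left(r \right)} = 2 r \left(-223 + r\right)$ ($f{\left(r \right)} = \left(-223 + r\right) 2 r = 2 r \left(-223 + r\right)$)
$- f{\left(H{\left(3,1 \right)} \right)} = - 2 \cdot 1 \cdot 3 \left(-223 + 1 \cdot 3\right) = - 2 \cdot 3 \left(-223 + 3\right) = - 2 \cdot 3 \left(-220\right) = \left(-1\right) \left(-1320\right) = 1320$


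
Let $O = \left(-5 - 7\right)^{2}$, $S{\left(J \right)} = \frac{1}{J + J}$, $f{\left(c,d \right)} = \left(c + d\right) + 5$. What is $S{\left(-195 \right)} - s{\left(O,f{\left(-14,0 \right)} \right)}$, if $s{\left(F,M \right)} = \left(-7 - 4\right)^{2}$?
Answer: $- \frac{47191}{390} \approx -121.0$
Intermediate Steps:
$f{\left(c,d \right)} = 5 + c + d$
$S{\left(J \right)} = \frac{1}{2 J}$
$O = 144$ ($O = \left(-12\right)^{2} = 144$)
$s{\left(F,M \right)} = 121$ ($s{\left(F,M \right)} = \left(-11\right)^{2} = 121$)
$S{\left(-195 \right)} - s{\left(O,f{\left(-14,0 \right)} \right)} = \frac{1}{2 \left(-195\right)} - 121 = \frac{1}{2} \left(- \frac{1}{195}\right) - 121 = - \frac{1}{390} - 121 = - \frac{47191}{390}$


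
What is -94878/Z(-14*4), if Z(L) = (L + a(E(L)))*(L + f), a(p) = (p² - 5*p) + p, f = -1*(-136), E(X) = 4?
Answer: 6777/320 ≈ 21.178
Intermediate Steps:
f = 136
a(p) = p² - 4*p
Z(L) = L*(136 + L) (Z(L) = (L + 4*(-4 + 4))*(L + 136) = (L + 4*0)*(136 + L) = (L + 0)*(136 + L) = L*(136 + L))
-94878/Z(-14*4) = -94878*(-1/(56*(136 - 14*4))) = -94878*(-1/(56*(136 - 56))) = -94878/((-56*80)) = -94878/(-4480) = -94878*(-1/4480) = 6777/320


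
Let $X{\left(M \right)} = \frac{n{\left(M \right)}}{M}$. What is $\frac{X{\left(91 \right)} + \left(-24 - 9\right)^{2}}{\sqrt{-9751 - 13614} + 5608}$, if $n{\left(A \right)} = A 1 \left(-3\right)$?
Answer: $\frac{6090288}{31473029} - \frac{1086 i \sqrt{23365}}{31473029} \approx 0.19351 - 0.0052744 i$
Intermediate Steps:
$n{\left(A \right)} = - 3 A$ ($n{\left(A \right)} = A \left(-3\right) = - 3 A$)
$X{\left(M \right)} = -3$ ($X{\left(M \right)} = \frac{\left(-3\right) M}{M} = -3$)
$\frac{X{\left(91 \right)} + \left(-24 - 9\right)^{2}}{\sqrt{-9751 - 13614} + 5608} = \frac{-3 + \left(-24 - 9\right)^{2}}{\sqrt{-9751 - 13614} + 5608} = \frac{-3 + \left(-33\right)^{2}}{\sqrt{-23365} + 5608} = \frac{-3 + 1089}{i \sqrt{23365} + 5608} = \frac{1086}{5608 + i \sqrt{23365}}$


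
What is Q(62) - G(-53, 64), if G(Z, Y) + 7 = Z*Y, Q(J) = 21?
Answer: 3420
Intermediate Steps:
G(Z, Y) = -7 + Y*Z (G(Z, Y) = -7 + Z*Y = -7 + Y*Z)
Q(62) - G(-53, 64) = 21 - (-7 + 64*(-53)) = 21 - (-7 - 3392) = 21 - 1*(-3399) = 21 + 3399 = 3420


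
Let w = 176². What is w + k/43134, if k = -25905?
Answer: 445364293/14378 ≈ 30975.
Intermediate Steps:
w = 30976
w + k/43134 = 30976 - 25905/43134 = 30976 - 25905*1/43134 = 30976 - 8635/14378 = 445364293/14378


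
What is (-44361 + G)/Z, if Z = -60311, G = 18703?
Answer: 25658/60311 ≈ 0.42543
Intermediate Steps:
(-44361 + G)/Z = (-44361 + 18703)/(-60311) = -25658*(-1/60311) = 25658/60311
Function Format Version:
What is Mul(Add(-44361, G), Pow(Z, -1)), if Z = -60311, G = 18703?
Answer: Rational(25658, 60311) ≈ 0.42543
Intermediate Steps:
Mul(Add(-44361, G), Pow(Z, -1)) = Mul(Add(-44361, 18703), Pow(-60311, -1)) = Mul(-25658, Rational(-1, 60311)) = Rational(25658, 60311)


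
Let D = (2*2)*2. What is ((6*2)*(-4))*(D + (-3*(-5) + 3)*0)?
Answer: -384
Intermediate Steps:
D = 8 (D = 4*2 = 8)
((6*2)*(-4))*(D + (-3*(-5) + 3)*0) = ((6*2)*(-4))*(8 + (-3*(-5) + 3)*0) = (12*(-4))*(8 + (15 + 3)*0) = -48*(8 + 18*0) = -48*(8 + 0) = -48*8 = -384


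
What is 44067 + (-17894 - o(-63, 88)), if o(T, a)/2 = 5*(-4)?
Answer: 26213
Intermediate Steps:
o(T, a) = -40 (o(T, a) = 2*(5*(-4)) = 2*(-20) = -40)
44067 + (-17894 - o(-63, 88)) = 44067 + (-17894 - 1*(-40)) = 44067 + (-17894 + 40) = 44067 - 17854 = 26213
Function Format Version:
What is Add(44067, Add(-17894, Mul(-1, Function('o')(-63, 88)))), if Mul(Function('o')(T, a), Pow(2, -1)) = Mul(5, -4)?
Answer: 26213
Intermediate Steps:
Function('o')(T, a) = -40 (Function('o')(T, a) = Mul(2, Mul(5, -4)) = Mul(2, -20) = -40)
Add(44067, Add(-17894, Mul(-1, Function('o')(-63, 88)))) = Add(44067, Add(-17894, Mul(-1, -40))) = Add(44067, Add(-17894, 40)) = Add(44067, -17854) = 26213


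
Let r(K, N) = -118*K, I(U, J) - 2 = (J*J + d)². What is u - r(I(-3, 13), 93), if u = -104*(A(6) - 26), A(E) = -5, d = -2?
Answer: 3294362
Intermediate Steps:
I(U, J) = 2 + (-2 + J²)² (I(U, J) = 2 + (J*J - 2)² = 2 + (J² - 2)² = 2 + (-2 + J²)²)
u = 3224 (u = -104*(-5 - 26) = -104*(-31) = 3224)
u - r(I(-3, 13), 93) = 3224 - (-118)*(2 + (-2 + 13²)²) = 3224 - (-118)*(2 + (-2 + 169)²) = 3224 - (-118)*(2 + 167²) = 3224 - (-118)*(2 + 27889) = 3224 - (-118)*27891 = 3224 - 1*(-3291138) = 3224 + 3291138 = 3294362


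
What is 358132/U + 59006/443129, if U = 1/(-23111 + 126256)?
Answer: 16368974835822066/443129 ≈ 3.6939e+10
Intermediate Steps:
U = 1/103145 ≈ 9.6951e-6
358132/U + 59006/443129 = 358132/(1/103145) + 59006/443129 = 358132*103145 + 59006*(1/443129) = 36939525140 + 59006/443129 = 16368974835822066/443129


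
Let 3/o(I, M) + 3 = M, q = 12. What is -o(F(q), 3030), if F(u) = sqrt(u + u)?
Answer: -1/1009 ≈ -0.00099108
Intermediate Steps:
F(u) = sqrt(2)*sqrt(u) (F(u) = sqrt(2*u) = sqrt(2)*sqrt(u))
o(I, M) = 3/(-3 + M)
-o(F(q), 3030) = -3/(-3 + 3030) = -3/3027 = -1*1/1009 = -1/1009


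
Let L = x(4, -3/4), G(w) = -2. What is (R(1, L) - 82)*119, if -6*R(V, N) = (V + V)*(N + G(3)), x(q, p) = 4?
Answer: -29512/3 ≈ -9837.3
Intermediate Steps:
L = 4
R(V, N) = -V*(-2 + N)/3 (R(V, N) = -(V + V)*(N - 2)/6 = -2*V*(-2 + N)/6 = -V*(-2 + N)/3)
(R(1, L) - 82)*119 = ((⅓)*1*(2 - 1*4) - 82)*119 = ((⅓)*1*(2 - 4) - 82)*119 = ((⅓)*1*(-2) - 82)*119 = (-⅔ - 82)*119 = -248/3*119 = -29512/3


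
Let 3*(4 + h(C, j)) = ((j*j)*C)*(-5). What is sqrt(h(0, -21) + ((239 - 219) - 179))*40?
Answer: 40*I*sqrt(163) ≈ 510.69*I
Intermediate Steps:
h(C, j) = -4 - 5*C*j**2/3 (h(C, j) = -4 + (((j*j)*C)*(-5))/3 = -4 + ((j**2*C)*(-5))/3 = -4 + ((C*j**2)*(-5))/3 = -4 + (-5*C*j**2)/3 = -4 - 5*C*j**2/3)
sqrt(h(0, -21) + ((239 - 219) - 179))*40 = sqrt((-4 - 5/3*0*(-21)**2) + ((239 - 219) - 179))*40 = sqrt((-4 - 5/3*0*441) + (20 - 179))*40 = sqrt((-4 + 0) - 159)*40 = sqrt(-4 - 159)*40 = sqrt(-163)*40 = (I*sqrt(163))*40 = 40*I*sqrt(163)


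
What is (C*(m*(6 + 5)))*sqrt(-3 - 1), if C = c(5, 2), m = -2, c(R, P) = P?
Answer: -88*I ≈ -88.0*I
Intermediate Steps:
C = 2
(C*(m*(6 + 5)))*sqrt(-3 - 1) = (2*(-2*(6 + 5)))*sqrt(-3 - 1) = (2*(-2*11))*sqrt(-4) = (2*(-22))*(2*I) = -88*I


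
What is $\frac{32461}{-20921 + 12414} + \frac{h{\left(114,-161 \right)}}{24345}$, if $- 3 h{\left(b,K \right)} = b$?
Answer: $- \frac{790586311}{207102915} \approx -3.8174$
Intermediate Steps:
$h{\left(b,K \right)} = - \frac{b}{3}$
$\frac{32461}{-20921 + 12414} + \frac{h{\left(114,-161 \right)}}{24345} = \frac{32461}{-20921 + 12414} + \frac{\left(- \frac{1}{3}\right) 114}{24345} = \frac{32461}{-8507} - \frac{38}{24345} = 32461 \left(- \frac{1}{8507}\right) - \frac{38}{24345} = - \frac{32461}{8507} - \frac{38}{24345} = - \frac{790586311}{207102915}$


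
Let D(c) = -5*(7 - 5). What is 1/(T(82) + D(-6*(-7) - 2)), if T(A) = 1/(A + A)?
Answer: -164/1639 ≈ -0.10006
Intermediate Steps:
T(A) = 1/(2*A)
D(c) = -10 (D(c) = -5*2 = -10)
1/(T(82) + D(-6*(-7) - 2)) = 1/((½)/82 - 10) = 1/((½)*(1/82) - 10) = 1/(1/164 - 10) = 1/(-1639/164) = -164/1639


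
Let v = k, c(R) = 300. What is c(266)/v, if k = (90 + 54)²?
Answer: 25/1728 ≈ 0.014468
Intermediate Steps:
k = 20736 (k = 144² = 20736)
v = 20736
c(266)/v = 300/20736 = 300*(1/20736) = 25/1728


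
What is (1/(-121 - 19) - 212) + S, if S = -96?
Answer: -43121/140 ≈ -308.01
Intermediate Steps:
(1/(-121 - 19) - 212) + S = (1/(-121 - 19) - 212) - 96 = (1/(-140) - 212) - 96 = (-1/140 - 212) - 96 = -29681/140 - 96 = -43121/140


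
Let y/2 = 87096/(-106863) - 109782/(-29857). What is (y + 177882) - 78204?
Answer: 106017248516962/1063536197 ≈ 99684.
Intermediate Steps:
y = 6087472396/1063536197 (y = 2*(87096/(-106863) - 109782/(-29857)) = 2*(87096*(-1/106863) - 109782*(-1/29857)) = 2*(-29032/35621 + 109782/29857) = 2*(3043736198/1063536197) = 6087472396/1063536197 ≈ 5.7238)
(y + 177882) - 78204 = (6087472396/1063536197 + 177882) - 78204 = 189190033267150/1063536197 - 78204 = 106017248516962/1063536197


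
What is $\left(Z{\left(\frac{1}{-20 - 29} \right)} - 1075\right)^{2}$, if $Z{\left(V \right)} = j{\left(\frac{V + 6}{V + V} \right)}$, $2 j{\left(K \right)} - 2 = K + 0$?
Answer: $\frac{21058921}{16} \approx 1.3162 \cdot 10^{6}$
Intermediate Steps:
$j{\left(K \right)} = 1 + \frac{K}{2}$ ($j{\left(K \right)} = 1 + \frac{K + 0}{2} = 1 + \frac{K}{2}$)
$Z{\left(V \right)} = 1 + \frac{6 + V}{4 V}$ ($Z{\left(V \right)} = 1 + \frac{\left(V + 6\right) \frac{1}{V + V}}{2} = 1 + \frac{\left(6 + V\right) \frac{1}{2 V}}{2} = 1 + \frac{\frac{1}{2} \frac{1}{V} \left(6 + V\right)}{2} = 1 + \frac{6 + V}{4 V}$)
$\left(Z{\left(\frac{1}{-20 - 29} \right)} - 1075\right)^{2} = \left(\frac{6 + \frac{5}{-20 - 29}}{4 \frac{1}{-20 - 29}} - 1075\right)^{2} = \left(\frac{6 + \frac{5}{-49}}{4 \frac{1}{-49}} - 1075\right)^{2} = \left(\frac{6 + 5 \left(- \frac{1}{49}\right)}{4 \left(- \frac{1}{49}\right)} - 1075\right)^{2} = \left(\frac{1}{4} \left(-49\right) \left(6 - \frac{5}{49}\right) - 1075\right)^{2} = \left(\frac{1}{4} \left(-49\right) \frac{289}{49} - 1075\right)^{2} = \left(- \frac{289}{4} - 1075\right)^{2} = \left(- \frac{4589}{4}\right)^{2} = \frac{21058921}{16}$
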